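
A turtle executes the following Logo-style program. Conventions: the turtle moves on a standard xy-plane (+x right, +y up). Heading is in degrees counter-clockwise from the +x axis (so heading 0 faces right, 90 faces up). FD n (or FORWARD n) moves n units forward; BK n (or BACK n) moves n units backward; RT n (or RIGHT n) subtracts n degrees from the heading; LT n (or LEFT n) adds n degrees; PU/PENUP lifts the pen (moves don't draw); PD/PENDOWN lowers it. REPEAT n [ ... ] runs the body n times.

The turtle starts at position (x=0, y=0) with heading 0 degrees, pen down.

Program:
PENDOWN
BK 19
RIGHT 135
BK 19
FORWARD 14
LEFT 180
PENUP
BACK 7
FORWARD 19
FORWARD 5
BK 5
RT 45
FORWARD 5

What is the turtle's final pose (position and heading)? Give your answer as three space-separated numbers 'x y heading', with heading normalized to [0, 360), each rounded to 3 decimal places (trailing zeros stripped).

Executing turtle program step by step:
Start: pos=(0,0), heading=0, pen down
PD: pen down
BK 19: (0,0) -> (-19,0) [heading=0, draw]
RT 135: heading 0 -> 225
BK 19: (-19,0) -> (-5.565,13.435) [heading=225, draw]
FD 14: (-5.565,13.435) -> (-15.464,3.536) [heading=225, draw]
LT 180: heading 225 -> 45
PU: pen up
BK 7: (-15.464,3.536) -> (-20.414,-1.414) [heading=45, move]
FD 19: (-20.414,-1.414) -> (-6.979,12.021) [heading=45, move]
FD 5: (-6.979,12.021) -> (-3.444,15.556) [heading=45, move]
BK 5: (-3.444,15.556) -> (-6.979,12.021) [heading=45, move]
RT 45: heading 45 -> 0
FD 5: (-6.979,12.021) -> (-1.979,12.021) [heading=0, move]
Final: pos=(-1.979,12.021), heading=0, 3 segment(s) drawn

Answer: -1.979 12.021 0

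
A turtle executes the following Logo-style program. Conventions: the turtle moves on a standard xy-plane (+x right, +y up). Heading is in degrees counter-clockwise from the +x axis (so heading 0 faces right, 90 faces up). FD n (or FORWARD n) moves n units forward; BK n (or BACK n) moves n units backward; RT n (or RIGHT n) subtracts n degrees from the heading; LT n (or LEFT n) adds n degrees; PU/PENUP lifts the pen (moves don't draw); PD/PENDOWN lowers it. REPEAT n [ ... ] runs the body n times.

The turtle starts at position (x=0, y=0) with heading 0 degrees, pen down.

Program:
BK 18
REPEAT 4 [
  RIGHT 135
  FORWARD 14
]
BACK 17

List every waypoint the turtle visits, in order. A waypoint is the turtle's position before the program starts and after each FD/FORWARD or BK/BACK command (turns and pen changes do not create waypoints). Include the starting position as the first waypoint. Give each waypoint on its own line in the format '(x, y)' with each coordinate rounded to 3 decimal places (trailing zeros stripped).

Answer: (0, 0)
(-18, 0)
(-27.899, -9.899)
(-27.899, 4.101)
(-18, -5.799)
(-32, -5.799)
(-15, -5.799)

Derivation:
Executing turtle program step by step:
Start: pos=(0,0), heading=0, pen down
BK 18: (0,0) -> (-18,0) [heading=0, draw]
REPEAT 4 [
  -- iteration 1/4 --
  RT 135: heading 0 -> 225
  FD 14: (-18,0) -> (-27.899,-9.899) [heading=225, draw]
  -- iteration 2/4 --
  RT 135: heading 225 -> 90
  FD 14: (-27.899,-9.899) -> (-27.899,4.101) [heading=90, draw]
  -- iteration 3/4 --
  RT 135: heading 90 -> 315
  FD 14: (-27.899,4.101) -> (-18,-5.799) [heading=315, draw]
  -- iteration 4/4 --
  RT 135: heading 315 -> 180
  FD 14: (-18,-5.799) -> (-32,-5.799) [heading=180, draw]
]
BK 17: (-32,-5.799) -> (-15,-5.799) [heading=180, draw]
Final: pos=(-15,-5.799), heading=180, 6 segment(s) drawn
Waypoints (7 total):
(0, 0)
(-18, 0)
(-27.899, -9.899)
(-27.899, 4.101)
(-18, -5.799)
(-32, -5.799)
(-15, -5.799)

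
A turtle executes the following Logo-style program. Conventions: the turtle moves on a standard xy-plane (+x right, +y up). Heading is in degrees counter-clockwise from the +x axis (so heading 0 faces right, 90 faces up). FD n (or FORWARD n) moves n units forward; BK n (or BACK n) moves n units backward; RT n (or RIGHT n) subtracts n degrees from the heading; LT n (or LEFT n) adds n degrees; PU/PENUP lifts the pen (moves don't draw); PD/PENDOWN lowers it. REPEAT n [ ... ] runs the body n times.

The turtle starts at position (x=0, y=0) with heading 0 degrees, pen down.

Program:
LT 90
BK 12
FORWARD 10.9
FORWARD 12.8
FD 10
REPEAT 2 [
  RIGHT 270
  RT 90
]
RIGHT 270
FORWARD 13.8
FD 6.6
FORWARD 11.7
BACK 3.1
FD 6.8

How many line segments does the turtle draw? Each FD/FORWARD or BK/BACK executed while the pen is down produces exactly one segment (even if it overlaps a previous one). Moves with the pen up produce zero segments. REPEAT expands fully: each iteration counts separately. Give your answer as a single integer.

Answer: 9

Derivation:
Executing turtle program step by step:
Start: pos=(0,0), heading=0, pen down
LT 90: heading 0 -> 90
BK 12: (0,0) -> (0,-12) [heading=90, draw]
FD 10.9: (0,-12) -> (0,-1.1) [heading=90, draw]
FD 12.8: (0,-1.1) -> (0,11.7) [heading=90, draw]
FD 10: (0,11.7) -> (0,21.7) [heading=90, draw]
REPEAT 2 [
  -- iteration 1/2 --
  RT 270: heading 90 -> 180
  RT 90: heading 180 -> 90
  -- iteration 2/2 --
  RT 270: heading 90 -> 180
  RT 90: heading 180 -> 90
]
RT 270: heading 90 -> 180
FD 13.8: (0,21.7) -> (-13.8,21.7) [heading=180, draw]
FD 6.6: (-13.8,21.7) -> (-20.4,21.7) [heading=180, draw]
FD 11.7: (-20.4,21.7) -> (-32.1,21.7) [heading=180, draw]
BK 3.1: (-32.1,21.7) -> (-29,21.7) [heading=180, draw]
FD 6.8: (-29,21.7) -> (-35.8,21.7) [heading=180, draw]
Final: pos=(-35.8,21.7), heading=180, 9 segment(s) drawn
Segments drawn: 9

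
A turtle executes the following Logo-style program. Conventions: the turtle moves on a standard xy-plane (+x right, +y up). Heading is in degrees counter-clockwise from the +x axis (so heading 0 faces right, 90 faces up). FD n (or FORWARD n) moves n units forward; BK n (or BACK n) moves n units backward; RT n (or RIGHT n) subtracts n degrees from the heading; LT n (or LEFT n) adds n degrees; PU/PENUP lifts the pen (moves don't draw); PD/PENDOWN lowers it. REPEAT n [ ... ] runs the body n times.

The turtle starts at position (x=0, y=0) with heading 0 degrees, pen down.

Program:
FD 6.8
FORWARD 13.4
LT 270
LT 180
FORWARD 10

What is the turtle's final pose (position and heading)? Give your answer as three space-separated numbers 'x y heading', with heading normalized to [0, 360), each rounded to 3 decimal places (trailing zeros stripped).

Executing turtle program step by step:
Start: pos=(0,0), heading=0, pen down
FD 6.8: (0,0) -> (6.8,0) [heading=0, draw]
FD 13.4: (6.8,0) -> (20.2,0) [heading=0, draw]
LT 270: heading 0 -> 270
LT 180: heading 270 -> 90
FD 10: (20.2,0) -> (20.2,10) [heading=90, draw]
Final: pos=(20.2,10), heading=90, 3 segment(s) drawn

Answer: 20.2 10 90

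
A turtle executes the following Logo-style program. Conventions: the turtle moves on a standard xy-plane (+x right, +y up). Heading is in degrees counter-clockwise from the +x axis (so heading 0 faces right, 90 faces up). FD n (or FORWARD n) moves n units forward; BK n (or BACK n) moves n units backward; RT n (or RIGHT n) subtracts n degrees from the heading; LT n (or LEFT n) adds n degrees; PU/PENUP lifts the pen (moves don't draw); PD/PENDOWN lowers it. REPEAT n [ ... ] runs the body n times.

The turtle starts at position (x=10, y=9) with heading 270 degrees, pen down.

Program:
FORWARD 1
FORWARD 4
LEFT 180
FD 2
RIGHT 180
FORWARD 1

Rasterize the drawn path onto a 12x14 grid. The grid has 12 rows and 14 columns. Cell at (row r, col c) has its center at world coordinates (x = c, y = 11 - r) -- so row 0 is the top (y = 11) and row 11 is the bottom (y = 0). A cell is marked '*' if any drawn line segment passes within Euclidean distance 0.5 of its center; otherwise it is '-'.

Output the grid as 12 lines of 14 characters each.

Answer: --------------
--------------
----------*---
----------*---
----------*---
----------*---
----------*---
----------*---
--------------
--------------
--------------
--------------

Derivation:
Segment 0: (10,9) -> (10,8)
Segment 1: (10,8) -> (10,4)
Segment 2: (10,4) -> (10,6)
Segment 3: (10,6) -> (10,5)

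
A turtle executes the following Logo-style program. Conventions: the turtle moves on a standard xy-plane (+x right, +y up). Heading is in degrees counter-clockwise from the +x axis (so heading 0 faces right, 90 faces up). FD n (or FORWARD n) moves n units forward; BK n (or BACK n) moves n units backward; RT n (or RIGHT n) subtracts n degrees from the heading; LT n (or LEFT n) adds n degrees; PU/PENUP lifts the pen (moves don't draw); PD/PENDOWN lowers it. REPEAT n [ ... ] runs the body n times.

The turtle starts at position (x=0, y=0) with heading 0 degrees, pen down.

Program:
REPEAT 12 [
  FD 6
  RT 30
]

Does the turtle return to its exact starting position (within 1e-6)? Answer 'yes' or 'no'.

Executing turtle program step by step:
Start: pos=(0,0), heading=0, pen down
REPEAT 12 [
  -- iteration 1/12 --
  FD 6: (0,0) -> (6,0) [heading=0, draw]
  RT 30: heading 0 -> 330
  -- iteration 2/12 --
  FD 6: (6,0) -> (11.196,-3) [heading=330, draw]
  RT 30: heading 330 -> 300
  -- iteration 3/12 --
  FD 6: (11.196,-3) -> (14.196,-8.196) [heading=300, draw]
  RT 30: heading 300 -> 270
  -- iteration 4/12 --
  FD 6: (14.196,-8.196) -> (14.196,-14.196) [heading=270, draw]
  RT 30: heading 270 -> 240
  -- iteration 5/12 --
  FD 6: (14.196,-14.196) -> (11.196,-19.392) [heading=240, draw]
  RT 30: heading 240 -> 210
  -- iteration 6/12 --
  FD 6: (11.196,-19.392) -> (6,-22.392) [heading=210, draw]
  RT 30: heading 210 -> 180
  -- iteration 7/12 --
  FD 6: (6,-22.392) -> (0,-22.392) [heading=180, draw]
  RT 30: heading 180 -> 150
  -- iteration 8/12 --
  FD 6: (0,-22.392) -> (-5.196,-19.392) [heading=150, draw]
  RT 30: heading 150 -> 120
  -- iteration 9/12 --
  FD 6: (-5.196,-19.392) -> (-8.196,-14.196) [heading=120, draw]
  RT 30: heading 120 -> 90
  -- iteration 10/12 --
  FD 6: (-8.196,-14.196) -> (-8.196,-8.196) [heading=90, draw]
  RT 30: heading 90 -> 60
  -- iteration 11/12 --
  FD 6: (-8.196,-8.196) -> (-5.196,-3) [heading=60, draw]
  RT 30: heading 60 -> 30
  -- iteration 12/12 --
  FD 6: (-5.196,-3) -> (0,0) [heading=30, draw]
  RT 30: heading 30 -> 0
]
Final: pos=(0,0), heading=0, 12 segment(s) drawn

Start position: (0, 0)
Final position: (0, 0)
Distance = 0; < 1e-6 -> CLOSED

Answer: yes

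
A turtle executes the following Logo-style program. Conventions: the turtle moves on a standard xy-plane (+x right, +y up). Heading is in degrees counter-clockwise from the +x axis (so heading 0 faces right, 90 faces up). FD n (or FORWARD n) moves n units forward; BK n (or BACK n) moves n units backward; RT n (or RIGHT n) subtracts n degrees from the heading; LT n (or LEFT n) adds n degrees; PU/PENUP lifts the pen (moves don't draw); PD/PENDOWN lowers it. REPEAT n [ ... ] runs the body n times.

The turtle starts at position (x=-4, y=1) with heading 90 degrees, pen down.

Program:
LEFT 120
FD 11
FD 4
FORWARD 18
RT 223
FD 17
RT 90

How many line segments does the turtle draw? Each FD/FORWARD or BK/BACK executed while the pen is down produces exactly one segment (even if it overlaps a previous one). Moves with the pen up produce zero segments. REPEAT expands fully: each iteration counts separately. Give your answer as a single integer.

Executing turtle program step by step:
Start: pos=(-4,1), heading=90, pen down
LT 120: heading 90 -> 210
FD 11: (-4,1) -> (-13.526,-4.5) [heading=210, draw]
FD 4: (-13.526,-4.5) -> (-16.99,-6.5) [heading=210, draw]
FD 18: (-16.99,-6.5) -> (-32.579,-15.5) [heading=210, draw]
RT 223: heading 210 -> 347
FD 17: (-32.579,-15.5) -> (-16.015,-19.324) [heading=347, draw]
RT 90: heading 347 -> 257
Final: pos=(-16.015,-19.324), heading=257, 4 segment(s) drawn
Segments drawn: 4

Answer: 4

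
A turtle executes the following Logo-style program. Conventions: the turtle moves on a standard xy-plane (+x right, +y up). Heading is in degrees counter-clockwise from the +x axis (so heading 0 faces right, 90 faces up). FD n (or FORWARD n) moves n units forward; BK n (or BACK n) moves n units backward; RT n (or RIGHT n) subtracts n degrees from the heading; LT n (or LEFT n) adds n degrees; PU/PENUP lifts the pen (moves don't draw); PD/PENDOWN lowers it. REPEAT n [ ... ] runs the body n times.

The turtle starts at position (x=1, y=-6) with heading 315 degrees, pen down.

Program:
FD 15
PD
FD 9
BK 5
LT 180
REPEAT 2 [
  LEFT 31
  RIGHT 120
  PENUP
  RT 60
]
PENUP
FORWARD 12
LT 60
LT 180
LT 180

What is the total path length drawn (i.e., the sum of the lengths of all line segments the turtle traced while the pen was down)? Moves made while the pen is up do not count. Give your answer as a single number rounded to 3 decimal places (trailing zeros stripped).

Answer: 29

Derivation:
Executing turtle program step by step:
Start: pos=(1,-6), heading=315, pen down
FD 15: (1,-6) -> (11.607,-16.607) [heading=315, draw]
PD: pen down
FD 9: (11.607,-16.607) -> (17.971,-22.971) [heading=315, draw]
BK 5: (17.971,-22.971) -> (14.435,-19.435) [heading=315, draw]
LT 180: heading 315 -> 135
REPEAT 2 [
  -- iteration 1/2 --
  LT 31: heading 135 -> 166
  RT 120: heading 166 -> 46
  PU: pen up
  RT 60: heading 46 -> 346
  -- iteration 2/2 --
  LT 31: heading 346 -> 17
  RT 120: heading 17 -> 257
  PU: pen up
  RT 60: heading 257 -> 197
]
PU: pen up
FD 12: (14.435,-19.435) -> (2.959,-22.943) [heading=197, move]
LT 60: heading 197 -> 257
LT 180: heading 257 -> 77
LT 180: heading 77 -> 257
Final: pos=(2.959,-22.943), heading=257, 3 segment(s) drawn

Segment lengths:
  seg 1: (1,-6) -> (11.607,-16.607), length = 15
  seg 2: (11.607,-16.607) -> (17.971,-22.971), length = 9
  seg 3: (17.971,-22.971) -> (14.435,-19.435), length = 5
Total = 29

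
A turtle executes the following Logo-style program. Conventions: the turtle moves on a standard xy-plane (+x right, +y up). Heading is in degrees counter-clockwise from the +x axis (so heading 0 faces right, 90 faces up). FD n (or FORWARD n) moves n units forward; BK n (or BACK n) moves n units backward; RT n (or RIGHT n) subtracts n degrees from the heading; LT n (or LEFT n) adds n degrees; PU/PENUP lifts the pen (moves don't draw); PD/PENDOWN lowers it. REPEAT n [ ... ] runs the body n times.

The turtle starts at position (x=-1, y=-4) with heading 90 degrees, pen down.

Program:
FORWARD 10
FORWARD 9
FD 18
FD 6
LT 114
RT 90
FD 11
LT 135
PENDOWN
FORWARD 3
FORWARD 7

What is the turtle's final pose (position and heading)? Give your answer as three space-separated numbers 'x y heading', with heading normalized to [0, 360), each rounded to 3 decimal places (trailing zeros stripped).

Answer: -9.058 39.713 249

Derivation:
Executing turtle program step by step:
Start: pos=(-1,-4), heading=90, pen down
FD 10: (-1,-4) -> (-1,6) [heading=90, draw]
FD 9: (-1,6) -> (-1,15) [heading=90, draw]
FD 18: (-1,15) -> (-1,33) [heading=90, draw]
FD 6: (-1,33) -> (-1,39) [heading=90, draw]
LT 114: heading 90 -> 204
RT 90: heading 204 -> 114
FD 11: (-1,39) -> (-5.474,49.049) [heading=114, draw]
LT 135: heading 114 -> 249
PD: pen down
FD 3: (-5.474,49.049) -> (-6.549,46.248) [heading=249, draw]
FD 7: (-6.549,46.248) -> (-9.058,39.713) [heading=249, draw]
Final: pos=(-9.058,39.713), heading=249, 7 segment(s) drawn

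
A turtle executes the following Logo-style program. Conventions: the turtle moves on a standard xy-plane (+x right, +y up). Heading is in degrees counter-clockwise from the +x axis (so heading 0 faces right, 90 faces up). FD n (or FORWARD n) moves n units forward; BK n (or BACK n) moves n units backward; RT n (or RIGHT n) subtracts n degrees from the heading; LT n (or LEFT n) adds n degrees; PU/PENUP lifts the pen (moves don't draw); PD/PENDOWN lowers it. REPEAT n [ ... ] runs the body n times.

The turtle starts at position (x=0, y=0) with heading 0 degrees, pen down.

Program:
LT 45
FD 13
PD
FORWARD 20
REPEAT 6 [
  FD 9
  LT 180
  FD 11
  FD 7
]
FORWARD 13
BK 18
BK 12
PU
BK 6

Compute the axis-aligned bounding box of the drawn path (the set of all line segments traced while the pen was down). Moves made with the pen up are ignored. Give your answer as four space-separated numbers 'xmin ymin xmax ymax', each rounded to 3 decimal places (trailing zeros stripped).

Executing turtle program step by step:
Start: pos=(0,0), heading=0, pen down
LT 45: heading 0 -> 45
FD 13: (0,0) -> (9.192,9.192) [heading=45, draw]
PD: pen down
FD 20: (9.192,9.192) -> (23.335,23.335) [heading=45, draw]
REPEAT 6 [
  -- iteration 1/6 --
  FD 9: (23.335,23.335) -> (29.698,29.698) [heading=45, draw]
  LT 180: heading 45 -> 225
  FD 11: (29.698,29.698) -> (21.92,21.92) [heading=225, draw]
  FD 7: (21.92,21.92) -> (16.971,16.971) [heading=225, draw]
  -- iteration 2/6 --
  FD 9: (16.971,16.971) -> (10.607,10.607) [heading=225, draw]
  LT 180: heading 225 -> 45
  FD 11: (10.607,10.607) -> (18.385,18.385) [heading=45, draw]
  FD 7: (18.385,18.385) -> (23.335,23.335) [heading=45, draw]
  -- iteration 3/6 --
  FD 9: (23.335,23.335) -> (29.698,29.698) [heading=45, draw]
  LT 180: heading 45 -> 225
  FD 11: (29.698,29.698) -> (21.92,21.92) [heading=225, draw]
  FD 7: (21.92,21.92) -> (16.971,16.971) [heading=225, draw]
  -- iteration 4/6 --
  FD 9: (16.971,16.971) -> (10.607,10.607) [heading=225, draw]
  LT 180: heading 225 -> 45
  FD 11: (10.607,10.607) -> (18.385,18.385) [heading=45, draw]
  FD 7: (18.385,18.385) -> (23.335,23.335) [heading=45, draw]
  -- iteration 5/6 --
  FD 9: (23.335,23.335) -> (29.698,29.698) [heading=45, draw]
  LT 180: heading 45 -> 225
  FD 11: (29.698,29.698) -> (21.92,21.92) [heading=225, draw]
  FD 7: (21.92,21.92) -> (16.971,16.971) [heading=225, draw]
  -- iteration 6/6 --
  FD 9: (16.971,16.971) -> (10.607,10.607) [heading=225, draw]
  LT 180: heading 225 -> 45
  FD 11: (10.607,10.607) -> (18.385,18.385) [heading=45, draw]
  FD 7: (18.385,18.385) -> (23.335,23.335) [heading=45, draw]
]
FD 13: (23.335,23.335) -> (32.527,32.527) [heading=45, draw]
BK 18: (32.527,32.527) -> (19.799,19.799) [heading=45, draw]
BK 12: (19.799,19.799) -> (11.314,11.314) [heading=45, draw]
PU: pen up
BK 6: (11.314,11.314) -> (7.071,7.071) [heading=45, move]
Final: pos=(7.071,7.071), heading=45, 23 segment(s) drawn

Segment endpoints: x in {0, 9.192, 10.607, 10.607, 10.607, 11.314, 16.971, 16.971, 16.971, 18.385, 18.385, 18.385, 19.799, 21.92, 21.92, 23.335, 23.335, 29.698, 29.698, 32.527}, y in {0, 9.192, 10.607, 10.607, 10.607, 11.314, 16.971, 16.971, 18.385, 18.385, 18.385, 19.799, 21.92, 21.92, 21.92, 23.335, 23.335, 23.335, 29.698, 29.698, 29.698, 32.527}
xmin=0, ymin=0, xmax=32.527, ymax=32.527

Answer: 0 0 32.527 32.527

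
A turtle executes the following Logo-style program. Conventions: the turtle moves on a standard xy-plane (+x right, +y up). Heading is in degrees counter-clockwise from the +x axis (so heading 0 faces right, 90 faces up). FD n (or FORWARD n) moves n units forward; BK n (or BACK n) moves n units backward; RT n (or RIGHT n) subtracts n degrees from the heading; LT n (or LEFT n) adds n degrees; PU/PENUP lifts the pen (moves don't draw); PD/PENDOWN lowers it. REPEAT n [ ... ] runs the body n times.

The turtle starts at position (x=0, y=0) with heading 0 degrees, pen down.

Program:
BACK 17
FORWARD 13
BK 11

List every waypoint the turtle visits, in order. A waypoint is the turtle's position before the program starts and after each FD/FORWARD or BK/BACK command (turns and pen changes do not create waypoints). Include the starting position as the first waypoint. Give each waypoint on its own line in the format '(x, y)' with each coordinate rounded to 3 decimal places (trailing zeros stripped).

Executing turtle program step by step:
Start: pos=(0,0), heading=0, pen down
BK 17: (0,0) -> (-17,0) [heading=0, draw]
FD 13: (-17,0) -> (-4,0) [heading=0, draw]
BK 11: (-4,0) -> (-15,0) [heading=0, draw]
Final: pos=(-15,0), heading=0, 3 segment(s) drawn
Waypoints (4 total):
(0, 0)
(-17, 0)
(-4, 0)
(-15, 0)

Answer: (0, 0)
(-17, 0)
(-4, 0)
(-15, 0)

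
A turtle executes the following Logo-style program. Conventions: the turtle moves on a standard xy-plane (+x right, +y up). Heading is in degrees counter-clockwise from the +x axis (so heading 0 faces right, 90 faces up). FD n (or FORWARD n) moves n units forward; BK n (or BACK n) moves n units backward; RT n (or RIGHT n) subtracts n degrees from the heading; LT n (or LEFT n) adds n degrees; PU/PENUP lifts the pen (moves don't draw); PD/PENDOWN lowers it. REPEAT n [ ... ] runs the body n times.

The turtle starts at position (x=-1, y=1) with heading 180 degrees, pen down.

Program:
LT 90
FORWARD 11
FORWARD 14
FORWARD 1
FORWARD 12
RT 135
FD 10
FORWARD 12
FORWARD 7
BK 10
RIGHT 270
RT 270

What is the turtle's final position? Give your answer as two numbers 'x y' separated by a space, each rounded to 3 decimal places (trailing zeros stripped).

Answer: -14.435 -23.565

Derivation:
Executing turtle program step by step:
Start: pos=(-1,1), heading=180, pen down
LT 90: heading 180 -> 270
FD 11: (-1,1) -> (-1,-10) [heading=270, draw]
FD 14: (-1,-10) -> (-1,-24) [heading=270, draw]
FD 1: (-1,-24) -> (-1,-25) [heading=270, draw]
FD 12: (-1,-25) -> (-1,-37) [heading=270, draw]
RT 135: heading 270 -> 135
FD 10: (-1,-37) -> (-8.071,-29.929) [heading=135, draw]
FD 12: (-8.071,-29.929) -> (-16.556,-21.444) [heading=135, draw]
FD 7: (-16.556,-21.444) -> (-21.506,-16.494) [heading=135, draw]
BK 10: (-21.506,-16.494) -> (-14.435,-23.565) [heading=135, draw]
RT 270: heading 135 -> 225
RT 270: heading 225 -> 315
Final: pos=(-14.435,-23.565), heading=315, 8 segment(s) drawn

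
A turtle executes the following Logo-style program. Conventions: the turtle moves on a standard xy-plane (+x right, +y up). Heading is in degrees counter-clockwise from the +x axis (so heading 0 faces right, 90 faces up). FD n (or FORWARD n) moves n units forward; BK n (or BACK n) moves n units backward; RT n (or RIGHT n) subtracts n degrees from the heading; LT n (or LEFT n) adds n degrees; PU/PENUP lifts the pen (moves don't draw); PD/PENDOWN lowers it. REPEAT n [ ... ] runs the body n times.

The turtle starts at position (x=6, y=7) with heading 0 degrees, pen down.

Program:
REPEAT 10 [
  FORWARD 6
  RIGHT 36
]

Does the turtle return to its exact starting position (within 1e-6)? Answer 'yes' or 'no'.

Answer: yes

Derivation:
Executing turtle program step by step:
Start: pos=(6,7), heading=0, pen down
REPEAT 10 [
  -- iteration 1/10 --
  FD 6: (6,7) -> (12,7) [heading=0, draw]
  RT 36: heading 0 -> 324
  -- iteration 2/10 --
  FD 6: (12,7) -> (16.854,3.473) [heading=324, draw]
  RT 36: heading 324 -> 288
  -- iteration 3/10 --
  FD 6: (16.854,3.473) -> (18.708,-2.233) [heading=288, draw]
  RT 36: heading 288 -> 252
  -- iteration 4/10 --
  FD 6: (18.708,-2.233) -> (16.854,-7.939) [heading=252, draw]
  RT 36: heading 252 -> 216
  -- iteration 5/10 --
  FD 6: (16.854,-7.939) -> (12,-11.466) [heading=216, draw]
  RT 36: heading 216 -> 180
  -- iteration 6/10 --
  FD 6: (12,-11.466) -> (6,-11.466) [heading=180, draw]
  RT 36: heading 180 -> 144
  -- iteration 7/10 --
  FD 6: (6,-11.466) -> (1.146,-7.939) [heading=144, draw]
  RT 36: heading 144 -> 108
  -- iteration 8/10 --
  FD 6: (1.146,-7.939) -> (-0.708,-2.233) [heading=108, draw]
  RT 36: heading 108 -> 72
  -- iteration 9/10 --
  FD 6: (-0.708,-2.233) -> (1.146,3.473) [heading=72, draw]
  RT 36: heading 72 -> 36
  -- iteration 10/10 --
  FD 6: (1.146,3.473) -> (6,7) [heading=36, draw]
  RT 36: heading 36 -> 0
]
Final: pos=(6,7), heading=0, 10 segment(s) drawn

Start position: (6, 7)
Final position: (6, 7)
Distance = 0; < 1e-6 -> CLOSED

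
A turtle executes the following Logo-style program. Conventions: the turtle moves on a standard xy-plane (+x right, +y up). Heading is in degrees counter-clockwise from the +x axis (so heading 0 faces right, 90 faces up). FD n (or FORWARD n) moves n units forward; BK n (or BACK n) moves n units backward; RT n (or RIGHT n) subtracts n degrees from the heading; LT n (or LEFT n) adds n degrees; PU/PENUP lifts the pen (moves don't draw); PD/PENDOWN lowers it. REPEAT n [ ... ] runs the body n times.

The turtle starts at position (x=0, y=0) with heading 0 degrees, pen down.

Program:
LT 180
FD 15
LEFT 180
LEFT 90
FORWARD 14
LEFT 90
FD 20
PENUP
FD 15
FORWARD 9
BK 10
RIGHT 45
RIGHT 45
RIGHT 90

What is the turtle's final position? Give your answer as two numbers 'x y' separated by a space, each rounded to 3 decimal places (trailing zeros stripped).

Answer: -49 14

Derivation:
Executing turtle program step by step:
Start: pos=(0,0), heading=0, pen down
LT 180: heading 0 -> 180
FD 15: (0,0) -> (-15,0) [heading=180, draw]
LT 180: heading 180 -> 0
LT 90: heading 0 -> 90
FD 14: (-15,0) -> (-15,14) [heading=90, draw]
LT 90: heading 90 -> 180
FD 20: (-15,14) -> (-35,14) [heading=180, draw]
PU: pen up
FD 15: (-35,14) -> (-50,14) [heading=180, move]
FD 9: (-50,14) -> (-59,14) [heading=180, move]
BK 10: (-59,14) -> (-49,14) [heading=180, move]
RT 45: heading 180 -> 135
RT 45: heading 135 -> 90
RT 90: heading 90 -> 0
Final: pos=(-49,14), heading=0, 3 segment(s) drawn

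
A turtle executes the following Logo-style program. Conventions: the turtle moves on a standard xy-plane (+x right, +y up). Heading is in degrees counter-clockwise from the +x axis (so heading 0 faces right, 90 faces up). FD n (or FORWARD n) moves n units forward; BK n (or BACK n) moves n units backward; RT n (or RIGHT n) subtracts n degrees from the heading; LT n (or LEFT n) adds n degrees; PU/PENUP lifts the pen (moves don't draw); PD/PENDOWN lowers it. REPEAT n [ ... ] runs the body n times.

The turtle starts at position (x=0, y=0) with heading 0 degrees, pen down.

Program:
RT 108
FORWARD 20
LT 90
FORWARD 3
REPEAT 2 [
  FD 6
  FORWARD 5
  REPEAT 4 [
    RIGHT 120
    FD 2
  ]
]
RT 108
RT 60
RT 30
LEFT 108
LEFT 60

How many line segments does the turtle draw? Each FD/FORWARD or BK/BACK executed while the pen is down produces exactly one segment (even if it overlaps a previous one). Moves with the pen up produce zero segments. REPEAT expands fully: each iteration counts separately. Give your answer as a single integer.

Executing turtle program step by step:
Start: pos=(0,0), heading=0, pen down
RT 108: heading 0 -> 252
FD 20: (0,0) -> (-6.18,-19.021) [heading=252, draw]
LT 90: heading 252 -> 342
FD 3: (-6.18,-19.021) -> (-3.327,-19.948) [heading=342, draw]
REPEAT 2 [
  -- iteration 1/2 --
  FD 6: (-3.327,-19.948) -> (2.379,-21.802) [heading=342, draw]
  FD 5: (2.379,-21.802) -> (7.134,-23.347) [heading=342, draw]
  REPEAT 4 [
    -- iteration 1/4 --
    RT 120: heading 342 -> 222
    FD 2: (7.134,-23.347) -> (5.648,-24.686) [heading=222, draw]
    -- iteration 2/4 --
    RT 120: heading 222 -> 102
    FD 2: (5.648,-24.686) -> (5.232,-22.729) [heading=102, draw]
    -- iteration 3/4 --
    RT 120: heading 102 -> 342
    FD 2: (5.232,-22.729) -> (7.134,-23.347) [heading=342, draw]
    -- iteration 4/4 --
    RT 120: heading 342 -> 222
    FD 2: (7.134,-23.347) -> (5.648,-24.686) [heading=222, draw]
  ]
  -- iteration 2/2 --
  FD 6: (5.648,-24.686) -> (1.189,-28.7) [heading=222, draw]
  FD 5: (1.189,-28.7) -> (-2.526,-32.046) [heading=222, draw]
  REPEAT 4 [
    -- iteration 1/4 --
    RT 120: heading 222 -> 102
    FD 2: (-2.526,-32.046) -> (-2.942,-30.09) [heading=102, draw]
    -- iteration 2/4 --
    RT 120: heading 102 -> 342
    FD 2: (-2.942,-30.09) -> (-1.04,-30.708) [heading=342, draw]
    -- iteration 3/4 --
    RT 120: heading 342 -> 222
    FD 2: (-1.04,-30.708) -> (-2.526,-32.046) [heading=222, draw]
    -- iteration 4/4 --
    RT 120: heading 222 -> 102
    FD 2: (-2.526,-32.046) -> (-2.942,-30.09) [heading=102, draw]
  ]
]
RT 108: heading 102 -> 354
RT 60: heading 354 -> 294
RT 30: heading 294 -> 264
LT 108: heading 264 -> 12
LT 60: heading 12 -> 72
Final: pos=(-2.942,-30.09), heading=72, 14 segment(s) drawn
Segments drawn: 14

Answer: 14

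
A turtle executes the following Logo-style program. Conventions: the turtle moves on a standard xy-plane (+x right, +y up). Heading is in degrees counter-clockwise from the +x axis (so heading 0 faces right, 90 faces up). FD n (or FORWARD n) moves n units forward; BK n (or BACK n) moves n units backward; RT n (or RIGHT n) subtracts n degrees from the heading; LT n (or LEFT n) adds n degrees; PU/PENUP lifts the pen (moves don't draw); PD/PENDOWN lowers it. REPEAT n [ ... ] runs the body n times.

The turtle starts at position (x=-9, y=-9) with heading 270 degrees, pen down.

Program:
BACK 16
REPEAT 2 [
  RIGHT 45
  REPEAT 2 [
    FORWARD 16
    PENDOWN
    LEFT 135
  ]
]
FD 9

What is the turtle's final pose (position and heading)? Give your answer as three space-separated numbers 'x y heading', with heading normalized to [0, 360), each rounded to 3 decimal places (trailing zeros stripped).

Answer: -6.627 0.373 0

Derivation:
Executing turtle program step by step:
Start: pos=(-9,-9), heading=270, pen down
BK 16: (-9,-9) -> (-9,7) [heading=270, draw]
REPEAT 2 [
  -- iteration 1/2 --
  RT 45: heading 270 -> 225
  REPEAT 2 [
    -- iteration 1/2 --
    FD 16: (-9,7) -> (-20.314,-4.314) [heading=225, draw]
    PD: pen down
    LT 135: heading 225 -> 0
    -- iteration 2/2 --
    FD 16: (-20.314,-4.314) -> (-4.314,-4.314) [heading=0, draw]
    PD: pen down
    LT 135: heading 0 -> 135
  ]
  -- iteration 2/2 --
  RT 45: heading 135 -> 90
  REPEAT 2 [
    -- iteration 1/2 --
    FD 16: (-4.314,-4.314) -> (-4.314,11.686) [heading=90, draw]
    PD: pen down
    LT 135: heading 90 -> 225
    -- iteration 2/2 --
    FD 16: (-4.314,11.686) -> (-15.627,0.373) [heading=225, draw]
    PD: pen down
    LT 135: heading 225 -> 0
  ]
]
FD 9: (-15.627,0.373) -> (-6.627,0.373) [heading=0, draw]
Final: pos=(-6.627,0.373), heading=0, 6 segment(s) drawn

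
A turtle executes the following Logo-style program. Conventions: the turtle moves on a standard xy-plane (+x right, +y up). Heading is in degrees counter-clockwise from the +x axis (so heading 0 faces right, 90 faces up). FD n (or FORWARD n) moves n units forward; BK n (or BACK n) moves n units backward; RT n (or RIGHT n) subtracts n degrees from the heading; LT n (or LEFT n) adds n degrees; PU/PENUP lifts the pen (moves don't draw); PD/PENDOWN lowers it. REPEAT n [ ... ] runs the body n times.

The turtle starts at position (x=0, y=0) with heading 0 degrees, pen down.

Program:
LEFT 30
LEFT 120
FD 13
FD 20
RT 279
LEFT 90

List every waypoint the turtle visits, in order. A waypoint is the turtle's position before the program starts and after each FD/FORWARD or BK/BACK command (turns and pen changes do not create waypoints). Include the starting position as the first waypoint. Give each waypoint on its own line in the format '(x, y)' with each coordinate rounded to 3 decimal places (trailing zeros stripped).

Answer: (0, 0)
(-11.258, 6.5)
(-28.579, 16.5)

Derivation:
Executing turtle program step by step:
Start: pos=(0,0), heading=0, pen down
LT 30: heading 0 -> 30
LT 120: heading 30 -> 150
FD 13: (0,0) -> (-11.258,6.5) [heading=150, draw]
FD 20: (-11.258,6.5) -> (-28.579,16.5) [heading=150, draw]
RT 279: heading 150 -> 231
LT 90: heading 231 -> 321
Final: pos=(-28.579,16.5), heading=321, 2 segment(s) drawn
Waypoints (3 total):
(0, 0)
(-11.258, 6.5)
(-28.579, 16.5)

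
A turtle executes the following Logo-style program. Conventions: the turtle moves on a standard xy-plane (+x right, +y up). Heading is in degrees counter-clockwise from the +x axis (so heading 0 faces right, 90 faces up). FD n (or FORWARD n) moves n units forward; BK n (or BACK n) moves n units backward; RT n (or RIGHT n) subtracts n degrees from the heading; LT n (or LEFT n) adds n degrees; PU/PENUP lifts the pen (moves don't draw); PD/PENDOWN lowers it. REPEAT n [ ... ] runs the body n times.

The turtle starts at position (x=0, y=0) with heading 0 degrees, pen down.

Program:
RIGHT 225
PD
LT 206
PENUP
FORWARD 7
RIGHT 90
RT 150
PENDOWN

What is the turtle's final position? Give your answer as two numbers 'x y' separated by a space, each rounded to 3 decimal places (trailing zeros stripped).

Answer: 6.619 -2.279

Derivation:
Executing turtle program step by step:
Start: pos=(0,0), heading=0, pen down
RT 225: heading 0 -> 135
PD: pen down
LT 206: heading 135 -> 341
PU: pen up
FD 7: (0,0) -> (6.619,-2.279) [heading=341, move]
RT 90: heading 341 -> 251
RT 150: heading 251 -> 101
PD: pen down
Final: pos=(6.619,-2.279), heading=101, 0 segment(s) drawn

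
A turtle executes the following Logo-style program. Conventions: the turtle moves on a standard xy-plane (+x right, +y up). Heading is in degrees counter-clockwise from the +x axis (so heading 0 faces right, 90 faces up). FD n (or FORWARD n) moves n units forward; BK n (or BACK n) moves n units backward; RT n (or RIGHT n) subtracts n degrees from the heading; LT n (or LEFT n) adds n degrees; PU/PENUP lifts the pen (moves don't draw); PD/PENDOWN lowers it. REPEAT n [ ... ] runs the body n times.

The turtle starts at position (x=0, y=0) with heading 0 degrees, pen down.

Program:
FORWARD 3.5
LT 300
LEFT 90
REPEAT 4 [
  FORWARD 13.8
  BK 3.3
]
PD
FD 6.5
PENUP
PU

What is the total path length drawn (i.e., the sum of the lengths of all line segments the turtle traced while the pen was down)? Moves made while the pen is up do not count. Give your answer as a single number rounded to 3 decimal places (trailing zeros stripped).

Answer: 78.4

Derivation:
Executing turtle program step by step:
Start: pos=(0,0), heading=0, pen down
FD 3.5: (0,0) -> (3.5,0) [heading=0, draw]
LT 300: heading 0 -> 300
LT 90: heading 300 -> 30
REPEAT 4 [
  -- iteration 1/4 --
  FD 13.8: (3.5,0) -> (15.451,6.9) [heading=30, draw]
  BK 3.3: (15.451,6.9) -> (12.593,5.25) [heading=30, draw]
  -- iteration 2/4 --
  FD 13.8: (12.593,5.25) -> (24.544,12.15) [heading=30, draw]
  BK 3.3: (24.544,12.15) -> (21.687,10.5) [heading=30, draw]
  -- iteration 3/4 --
  FD 13.8: (21.687,10.5) -> (33.638,17.4) [heading=30, draw]
  BK 3.3: (33.638,17.4) -> (30.78,15.75) [heading=30, draw]
  -- iteration 4/4 --
  FD 13.8: (30.78,15.75) -> (42.731,22.65) [heading=30, draw]
  BK 3.3: (42.731,22.65) -> (39.873,21) [heading=30, draw]
]
PD: pen down
FD 6.5: (39.873,21) -> (45.502,24.25) [heading=30, draw]
PU: pen up
PU: pen up
Final: pos=(45.502,24.25), heading=30, 10 segment(s) drawn

Segment lengths:
  seg 1: (0,0) -> (3.5,0), length = 3.5
  seg 2: (3.5,0) -> (15.451,6.9), length = 13.8
  seg 3: (15.451,6.9) -> (12.593,5.25), length = 3.3
  seg 4: (12.593,5.25) -> (24.544,12.15), length = 13.8
  seg 5: (24.544,12.15) -> (21.687,10.5), length = 3.3
  seg 6: (21.687,10.5) -> (33.638,17.4), length = 13.8
  seg 7: (33.638,17.4) -> (30.78,15.75), length = 3.3
  seg 8: (30.78,15.75) -> (42.731,22.65), length = 13.8
  seg 9: (42.731,22.65) -> (39.873,21), length = 3.3
  seg 10: (39.873,21) -> (45.502,24.25), length = 6.5
Total = 78.4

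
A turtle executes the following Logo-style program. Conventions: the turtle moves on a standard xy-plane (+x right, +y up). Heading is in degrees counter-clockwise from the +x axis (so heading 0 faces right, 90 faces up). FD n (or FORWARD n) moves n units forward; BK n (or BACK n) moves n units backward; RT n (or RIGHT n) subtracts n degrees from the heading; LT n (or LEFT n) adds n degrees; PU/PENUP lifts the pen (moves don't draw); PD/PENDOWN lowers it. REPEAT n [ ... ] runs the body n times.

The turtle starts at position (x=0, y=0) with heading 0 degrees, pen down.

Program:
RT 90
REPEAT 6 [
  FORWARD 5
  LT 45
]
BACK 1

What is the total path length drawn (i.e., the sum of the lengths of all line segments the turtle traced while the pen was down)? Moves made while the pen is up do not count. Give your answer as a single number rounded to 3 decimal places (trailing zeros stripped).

Answer: 31

Derivation:
Executing turtle program step by step:
Start: pos=(0,0), heading=0, pen down
RT 90: heading 0 -> 270
REPEAT 6 [
  -- iteration 1/6 --
  FD 5: (0,0) -> (0,-5) [heading=270, draw]
  LT 45: heading 270 -> 315
  -- iteration 2/6 --
  FD 5: (0,-5) -> (3.536,-8.536) [heading=315, draw]
  LT 45: heading 315 -> 0
  -- iteration 3/6 --
  FD 5: (3.536,-8.536) -> (8.536,-8.536) [heading=0, draw]
  LT 45: heading 0 -> 45
  -- iteration 4/6 --
  FD 5: (8.536,-8.536) -> (12.071,-5) [heading=45, draw]
  LT 45: heading 45 -> 90
  -- iteration 5/6 --
  FD 5: (12.071,-5) -> (12.071,0) [heading=90, draw]
  LT 45: heading 90 -> 135
  -- iteration 6/6 --
  FD 5: (12.071,0) -> (8.536,3.536) [heading=135, draw]
  LT 45: heading 135 -> 180
]
BK 1: (8.536,3.536) -> (9.536,3.536) [heading=180, draw]
Final: pos=(9.536,3.536), heading=180, 7 segment(s) drawn

Segment lengths:
  seg 1: (0,0) -> (0,-5), length = 5
  seg 2: (0,-5) -> (3.536,-8.536), length = 5
  seg 3: (3.536,-8.536) -> (8.536,-8.536), length = 5
  seg 4: (8.536,-8.536) -> (12.071,-5), length = 5
  seg 5: (12.071,-5) -> (12.071,0), length = 5
  seg 6: (12.071,0) -> (8.536,3.536), length = 5
  seg 7: (8.536,3.536) -> (9.536,3.536), length = 1
Total = 31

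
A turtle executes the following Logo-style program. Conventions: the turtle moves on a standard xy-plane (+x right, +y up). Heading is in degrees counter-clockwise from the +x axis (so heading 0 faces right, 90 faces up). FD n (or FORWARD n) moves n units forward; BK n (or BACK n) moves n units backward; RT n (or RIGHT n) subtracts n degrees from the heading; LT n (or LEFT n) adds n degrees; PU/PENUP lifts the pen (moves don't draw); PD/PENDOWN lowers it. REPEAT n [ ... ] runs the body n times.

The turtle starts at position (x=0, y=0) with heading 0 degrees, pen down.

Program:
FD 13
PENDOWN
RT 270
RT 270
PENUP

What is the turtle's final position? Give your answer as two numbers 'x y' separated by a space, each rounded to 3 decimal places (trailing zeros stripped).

Answer: 13 0

Derivation:
Executing turtle program step by step:
Start: pos=(0,0), heading=0, pen down
FD 13: (0,0) -> (13,0) [heading=0, draw]
PD: pen down
RT 270: heading 0 -> 90
RT 270: heading 90 -> 180
PU: pen up
Final: pos=(13,0), heading=180, 1 segment(s) drawn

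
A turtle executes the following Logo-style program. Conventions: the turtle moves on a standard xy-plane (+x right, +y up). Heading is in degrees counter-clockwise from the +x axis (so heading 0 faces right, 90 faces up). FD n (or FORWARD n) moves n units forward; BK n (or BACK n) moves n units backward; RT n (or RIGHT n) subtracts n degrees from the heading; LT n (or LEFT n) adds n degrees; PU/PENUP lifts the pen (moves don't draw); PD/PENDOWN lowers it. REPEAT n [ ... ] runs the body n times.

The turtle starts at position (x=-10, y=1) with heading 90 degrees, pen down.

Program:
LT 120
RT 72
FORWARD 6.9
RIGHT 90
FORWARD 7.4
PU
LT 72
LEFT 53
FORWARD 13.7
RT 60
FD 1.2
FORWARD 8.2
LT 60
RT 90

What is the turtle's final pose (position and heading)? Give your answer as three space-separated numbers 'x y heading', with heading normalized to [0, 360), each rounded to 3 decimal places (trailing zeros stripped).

Executing turtle program step by step:
Start: pos=(-10,1), heading=90, pen down
LT 120: heading 90 -> 210
RT 72: heading 210 -> 138
FD 6.9: (-10,1) -> (-15.128,5.617) [heading=138, draw]
RT 90: heading 138 -> 48
FD 7.4: (-15.128,5.617) -> (-10.176,11.116) [heading=48, draw]
PU: pen up
LT 72: heading 48 -> 120
LT 53: heading 120 -> 173
FD 13.7: (-10.176,11.116) -> (-23.774,12.786) [heading=173, move]
RT 60: heading 173 -> 113
FD 1.2: (-23.774,12.786) -> (-24.243,13.89) [heading=113, move]
FD 8.2: (-24.243,13.89) -> (-27.447,21.439) [heading=113, move]
LT 60: heading 113 -> 173
RT 90: heading 173 -> 83
Final: pos=(-27.447,21.439), heading=83, 2 segment(s) drawn

Answer: -27.447 21.439 83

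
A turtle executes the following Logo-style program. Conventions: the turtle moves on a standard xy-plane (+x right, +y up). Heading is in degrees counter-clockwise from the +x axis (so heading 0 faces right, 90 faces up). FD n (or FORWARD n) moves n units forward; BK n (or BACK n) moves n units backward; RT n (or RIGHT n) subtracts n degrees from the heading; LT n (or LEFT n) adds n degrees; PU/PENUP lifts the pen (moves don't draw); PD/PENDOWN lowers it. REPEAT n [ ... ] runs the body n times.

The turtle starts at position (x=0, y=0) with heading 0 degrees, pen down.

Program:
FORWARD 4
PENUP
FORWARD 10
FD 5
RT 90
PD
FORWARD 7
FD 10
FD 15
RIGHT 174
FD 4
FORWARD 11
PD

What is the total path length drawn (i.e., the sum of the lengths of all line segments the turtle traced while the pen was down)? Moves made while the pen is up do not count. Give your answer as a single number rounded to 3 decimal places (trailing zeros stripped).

Answer: 51

Derivation:
Executing turtle program step by step:
Start: pos=(0,0), heading=0, pen down
FD 4: (0,0) -> (4,0) [heading=0, draw]
PU: pen up
FD 10: (4,0) -> (14,0) [heading=0, move]
FD 5: (14,0) -> (19,0) [heading=0, move]
RT 90: heading 0 -> 270
PD: pen down
FD 7: (19,0) -> (19,-7) [heading=270, draw]
FD 10: (19,-7) -> (19,-17) [heading=270, draw]
FD 15: (19,-17) -> (19,-32) [heading=270, draw]
RT 174: heading 270 -> 96
FD 4: (19,-32) -> (18.582,-28.022) [heading=96, draw]
FD 11: (18.582,-28.022) -> (17.432,-17.082) [heading=96, draw]
PD: pen down
Final: pos=(17.432,-17.082), heading=96, 6 segment(s) drawn

Segment lengths:
  seg 1: (0,0) -> (4,0), length = 4
  seg 2: (19,0) -> (19,-7), length = 7
  seg 3: (19,-7) -> (19,-17), length = 10
  seg 4: (19,-17) -> (19,-32), length = 15
  seg 5: (19,-32) -> (18.582,-28.022), length = 4
  seg 6: (18.582,-28.022) -> (17.432,-17.082), length = 11
Total = 51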